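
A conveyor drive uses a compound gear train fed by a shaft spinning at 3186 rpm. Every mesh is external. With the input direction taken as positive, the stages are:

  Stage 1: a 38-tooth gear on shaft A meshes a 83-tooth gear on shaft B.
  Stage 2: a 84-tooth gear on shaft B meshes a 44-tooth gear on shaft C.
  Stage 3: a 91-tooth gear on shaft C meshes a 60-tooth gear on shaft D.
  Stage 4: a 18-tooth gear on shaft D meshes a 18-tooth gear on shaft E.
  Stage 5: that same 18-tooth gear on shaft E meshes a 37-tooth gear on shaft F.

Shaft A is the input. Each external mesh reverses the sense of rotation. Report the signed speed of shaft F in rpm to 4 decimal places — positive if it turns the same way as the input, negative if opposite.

-2054.6545 rpm (opposite to input, |ω| = 2054.6545 rpm)

Stage 1 [38T→83T]: ω = 3186.0000×38/83 = 1458.6506 rpm, dir flips to −; running = −1458.6506
Stage 2 [84T→44T]: ω = 1458.6506×84/44 = 2784.6966 rpm, dir flips to +; running = +2784.6966
Stage 3 [91T→60T]: ω = 2784.6966×91/60 = 4223.4565 rpm, dir flips to −; running = −4223.4565
Stage 4 [18T→18T]: ω = 4223.4565×18/18 = 4223.4565 rpm, dir flips to +; running = +4223.4565
Stage 5 [18T→37T]: ω = 4223.4565×18/37 = 2054.6545 rpm, dir flips to −; running = −2054.6545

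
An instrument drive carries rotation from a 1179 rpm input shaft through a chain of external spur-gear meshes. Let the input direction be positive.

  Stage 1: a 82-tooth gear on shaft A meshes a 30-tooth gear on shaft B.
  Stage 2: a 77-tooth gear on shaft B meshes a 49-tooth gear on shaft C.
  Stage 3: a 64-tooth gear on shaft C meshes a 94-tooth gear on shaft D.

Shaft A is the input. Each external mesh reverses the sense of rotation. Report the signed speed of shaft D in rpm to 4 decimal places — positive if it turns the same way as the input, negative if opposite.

-3447.8881 rpm (opposite to input, |ω| = 3447.8881 rpm)

Stage 1 [82T→30T]: ω = 1179.0000×82/30 = 3222.6000 rpm, dir flips to −; running = −3222.6000
Stage 2 [77T→49T]: ω = 3222.6000×77/49 = 5064.0857 rpm, dir flips to +; running = +5064.0857
Stage 3 [64T→94T]: ω = 5064.0857×64/94 = 3447.8881 rpm, dir flips to −; running = −3447.8881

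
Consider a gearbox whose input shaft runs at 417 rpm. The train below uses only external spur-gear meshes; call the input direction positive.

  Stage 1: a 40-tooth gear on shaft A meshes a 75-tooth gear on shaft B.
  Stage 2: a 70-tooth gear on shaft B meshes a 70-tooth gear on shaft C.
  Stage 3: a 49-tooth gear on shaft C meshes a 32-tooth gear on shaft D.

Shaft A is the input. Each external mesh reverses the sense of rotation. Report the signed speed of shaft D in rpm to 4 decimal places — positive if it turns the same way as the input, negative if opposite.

-340.5500 rpm (opposite to input, |ω| = 340.5500 rpm)

Stage 1 [40T→75T]: ω = 417.0000×40/75 = 222.4000 rpm, dir flips to −; running = −222.4000
Stage 2 [70T→70T]: ω = 222.4000×70/70 = 222.4000 rpm, dir flips to +; running = +222.4000
Stage 3 [49T→32T]: ω = 222.4000×49/32 = 340.5500 rpm, dir flips to −; running = −340.5500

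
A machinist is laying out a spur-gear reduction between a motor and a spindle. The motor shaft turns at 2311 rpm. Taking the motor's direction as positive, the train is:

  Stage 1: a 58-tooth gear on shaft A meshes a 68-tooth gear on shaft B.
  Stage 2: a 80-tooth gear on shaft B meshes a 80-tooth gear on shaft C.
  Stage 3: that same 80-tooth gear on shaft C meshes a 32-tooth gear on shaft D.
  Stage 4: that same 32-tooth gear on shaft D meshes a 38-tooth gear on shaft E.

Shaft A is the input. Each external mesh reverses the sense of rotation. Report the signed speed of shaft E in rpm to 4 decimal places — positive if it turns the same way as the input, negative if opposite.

Stage 1 [58T→68T]: ω = 2311.0000×58/68 = 1971.1471 rpm, dir flips to −; running = −1971.1471
Stage 2 [80T→80T]: ω = 1971.1471×80/80 = 1971.1471 rpm, dir flips to +; running = +1971.1471
Stage 3 [80T→32T]: ω = 1971.1471×80/32 = 4927.8676 rpm, dir flips to −; running = −4927.8676
Stage 4 [32T→38T]: ω = 4927.8676×32/38 = 4149.7833 rpm, dir flips to +; running = +4149.7833

+4149.7833 rpm (same as input, |ω| = 4149.7833 rpm)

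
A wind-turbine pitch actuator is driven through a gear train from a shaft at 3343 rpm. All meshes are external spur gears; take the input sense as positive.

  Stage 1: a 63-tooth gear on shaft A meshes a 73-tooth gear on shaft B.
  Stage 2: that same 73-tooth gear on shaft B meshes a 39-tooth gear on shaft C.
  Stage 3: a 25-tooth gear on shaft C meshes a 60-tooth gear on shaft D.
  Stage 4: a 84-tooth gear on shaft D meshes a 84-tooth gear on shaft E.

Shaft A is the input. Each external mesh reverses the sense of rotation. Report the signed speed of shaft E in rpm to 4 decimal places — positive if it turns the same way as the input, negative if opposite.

Stage 1 [63T→73T]: ω = 3343.0000×63/73 = 2885.0548 rpm, dir flips to −; running = −2885.0548
Stage 2 [73T→39T]: ω = 2885.0548×73/39 = 5400.2308 rpm, dir flips to +; running = +5400.2308
Stage 3 [25T→60T]: ω = 5400.2308×25/60 = 2250.0962 rpm, dir flips to −; running = −2250.0962
Stage 4 [84T→84T]: ω = 2250.0962×84/84 = 2250.0962 rpm, dir flips to +; running = +2250.0962

+2250.0962 rpm (same as input, |ω| = 2250.0962 rpm)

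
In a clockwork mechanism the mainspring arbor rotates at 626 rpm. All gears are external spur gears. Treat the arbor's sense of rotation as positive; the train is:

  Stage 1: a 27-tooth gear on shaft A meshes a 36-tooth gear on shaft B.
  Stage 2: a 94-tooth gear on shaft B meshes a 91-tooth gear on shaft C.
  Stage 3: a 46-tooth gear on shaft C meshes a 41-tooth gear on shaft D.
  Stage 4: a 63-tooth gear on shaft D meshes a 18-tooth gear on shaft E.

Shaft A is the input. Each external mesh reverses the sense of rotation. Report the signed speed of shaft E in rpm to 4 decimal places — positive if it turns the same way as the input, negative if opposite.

+1904.4259 rpm (same as input, |ω| = 1904.4259 rpm)

Stage 1 [27T→36T]: ω = 626.0000×27/36 = 469.5000 rpm, dir flips to −; running = −469.5000
Stage 2 [94T→91T]: ω = 469.5000×94/91 = 484.9780 rpm, dir flips to +; running = +484.9780
Stage 3 [46T→41T]: ω = 484.9780×46/41 = 544.1217 rpm, dir flips to −; running = −544.1217
Stage 4 [63T→18T]: ω = 544.1217×63/18 = 1904.4259 rpm, dir flips to +; running = +1904.4259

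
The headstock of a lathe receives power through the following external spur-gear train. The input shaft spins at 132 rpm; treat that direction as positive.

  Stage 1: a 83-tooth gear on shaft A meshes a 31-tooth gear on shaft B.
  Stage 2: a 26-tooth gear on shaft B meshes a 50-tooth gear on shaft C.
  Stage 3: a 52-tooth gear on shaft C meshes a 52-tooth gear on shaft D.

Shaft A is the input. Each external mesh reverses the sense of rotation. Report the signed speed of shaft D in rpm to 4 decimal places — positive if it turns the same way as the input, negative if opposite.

-183.7781 rpm (opposite to input, |ω| = 183.7781 rpm)

Stage 1 [83T→31T]: ω = 132.0000×83/31 = 353.4194 rpm, dir flips to −; running = −353.4194
Stage 2 [26T→50T]: ω = 353.4194×26/50 = 183.7781 rpm, dir flips to +; running = +183.7781
Stage 3 [52T→52T]: ω = 183.7781×52/52 = 183.7781 rpm, dir flips to −; running = −183.7781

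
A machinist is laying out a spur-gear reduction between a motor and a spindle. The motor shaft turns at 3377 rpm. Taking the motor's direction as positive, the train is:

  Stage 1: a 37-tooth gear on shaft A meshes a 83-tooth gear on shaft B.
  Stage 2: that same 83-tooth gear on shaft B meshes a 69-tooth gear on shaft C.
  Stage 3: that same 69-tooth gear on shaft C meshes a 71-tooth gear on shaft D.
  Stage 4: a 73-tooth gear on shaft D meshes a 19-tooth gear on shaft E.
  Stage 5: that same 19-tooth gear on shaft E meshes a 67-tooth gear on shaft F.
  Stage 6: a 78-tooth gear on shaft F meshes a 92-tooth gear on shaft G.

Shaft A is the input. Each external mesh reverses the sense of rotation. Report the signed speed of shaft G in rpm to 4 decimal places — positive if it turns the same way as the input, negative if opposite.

+1625.6583 rpm (same as input, |ω| = 1625.6583 rpm)

Stage 1 [37T→83T]: ω = 3377.0000×37/83 = 1505.4096 rpm, dir flips to −; running = −1505.4096
Stage 2 [83T→69T]: ω = 1505.4096×83/69 = 1810.8551 rpm, dir flips to +; running = +1810.8551
Stage 3 [69T→71T]: ω = 1810.8551×69/71 = 1759.8451 rpm, dir flips to −; running = −1759.8451
Stage 4 [73T→19T]: ω = 1759.8451×73/19 = 6761.5100 rpm, dir flips to +; running = +6761.5100
Stage 5 [19T→67T]: ω = 6761.5100×19/67 = 1917.4431 rpm, dir flips to −; running = −1917.4431
Stage 6 [78T→92T]: ω = 1917.4431×78/92 = 1625.6583 rpm, dir flips to +; running = +1625.6583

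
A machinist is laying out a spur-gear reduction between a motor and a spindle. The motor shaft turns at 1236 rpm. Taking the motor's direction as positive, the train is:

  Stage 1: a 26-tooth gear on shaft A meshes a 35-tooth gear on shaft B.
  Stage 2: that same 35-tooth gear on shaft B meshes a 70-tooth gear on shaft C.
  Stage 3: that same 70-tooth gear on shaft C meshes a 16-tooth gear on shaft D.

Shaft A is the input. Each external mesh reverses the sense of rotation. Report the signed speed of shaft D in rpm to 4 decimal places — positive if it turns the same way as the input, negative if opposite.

-2008.5000 rpm (opposite to input, |ω| = 2008.5000 rpm)

Stage 1 [26T→35T]: ω = 1236.0000×26/35 = 918.1714 rpm, dir flips to −; running = −918.1714
Stage 2 [35T→70T]: ω = 918.1714×35/70 = 459.0857 rpm, dir flips to +; running = +459.0857
Stage 3 [70T→16T]: ω = 459.0857×70/16 = 2008.5000 rpm, dir flips to −; running = −2008.5000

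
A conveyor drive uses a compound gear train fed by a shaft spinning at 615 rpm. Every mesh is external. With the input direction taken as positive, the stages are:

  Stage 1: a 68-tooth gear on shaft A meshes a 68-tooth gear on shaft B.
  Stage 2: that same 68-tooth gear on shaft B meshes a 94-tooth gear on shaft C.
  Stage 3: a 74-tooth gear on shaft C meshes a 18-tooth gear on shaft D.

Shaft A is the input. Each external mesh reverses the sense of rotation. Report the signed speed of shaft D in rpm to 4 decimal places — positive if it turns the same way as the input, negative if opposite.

Stage 1 [68T→68T]: ω = 615.0000×68/68 = 615.0000 rpm, dir flips to −; running = −615.0000
Stage 2 [68T→94T]: ω = 615.0000×68/94 = 444.8936 rpm, dir flips to +; running = +444.8936
Stage 3 [74T→18T]: ω = 444.8936×74/18 = 1829.0071 rpm, dir flips to −; running = −1829.0071

-1829.0071 rpm (opposite to input, |ω| = 1829.0071 rpm)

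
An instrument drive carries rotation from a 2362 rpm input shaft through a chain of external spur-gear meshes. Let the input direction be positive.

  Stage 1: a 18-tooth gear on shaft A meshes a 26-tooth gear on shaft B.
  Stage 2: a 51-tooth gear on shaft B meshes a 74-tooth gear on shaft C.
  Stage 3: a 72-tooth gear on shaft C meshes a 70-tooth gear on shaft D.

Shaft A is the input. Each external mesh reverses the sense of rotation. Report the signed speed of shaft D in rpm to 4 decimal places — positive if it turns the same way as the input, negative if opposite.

-1159.1829 rpm (opposite to input, |ω| = 1159.1829 rpm)

Stage 1 [18T→26T]: ω = 2362.0000×18/26 = 1635.2308 rpm, dir flips to −; running = −1635.2308
Stage 2 [51T→74T]: ω = 1635.2308×51/74 = 1126.9834 rpm, dir flips to +; running = +1126.9834
Stage 3 [72T→70T]: ω = 1126.9834×72/70 = 1159.1829 rpm, dir flips to −; running = −1159.1829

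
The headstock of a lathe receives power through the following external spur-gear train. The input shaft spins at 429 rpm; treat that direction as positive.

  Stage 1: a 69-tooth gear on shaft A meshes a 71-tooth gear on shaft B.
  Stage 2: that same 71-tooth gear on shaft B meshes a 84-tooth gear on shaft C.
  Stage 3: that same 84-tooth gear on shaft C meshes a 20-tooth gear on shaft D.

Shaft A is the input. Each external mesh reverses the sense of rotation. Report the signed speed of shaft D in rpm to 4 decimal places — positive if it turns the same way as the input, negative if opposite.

Stage 1 [69T→71T]: ω = 429.0000×69/71 = 416.9155 rpm, dir flips to −; running = −416.9155
Stage 2 [71T→84T]: ω = 416.9155×71/84 = 352.3929 rpm, dir flips to +; running = +352.3929
Stage 3 [84T→20T]: ω = 352.3929×84/20 = 1480.0500 rpm, dir flips to −; running = −1480.0500

-1480.0500 rpm (opposite to input, |ω| = 1480.0500 rpm)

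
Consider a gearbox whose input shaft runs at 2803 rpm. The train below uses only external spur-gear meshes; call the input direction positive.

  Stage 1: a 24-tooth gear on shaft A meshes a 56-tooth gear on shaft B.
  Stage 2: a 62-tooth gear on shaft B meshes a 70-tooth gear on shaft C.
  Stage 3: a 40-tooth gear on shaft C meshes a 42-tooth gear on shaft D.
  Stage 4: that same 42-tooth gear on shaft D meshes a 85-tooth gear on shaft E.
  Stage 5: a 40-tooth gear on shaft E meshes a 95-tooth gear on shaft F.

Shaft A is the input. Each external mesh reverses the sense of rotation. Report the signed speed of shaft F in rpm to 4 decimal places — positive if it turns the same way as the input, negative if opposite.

-210.8227 rpm (opposite to input, |ω| = 210.8227 rpm)

Stage 1 [24T→56T]: ω = 2803.0000×24/56 = 1201.2857 rpm, dir flips to −; running = −1201.2857
Stage 2 [62T→70T]: ω = 1201.2857×62/70 = 1063.9959 rpm, dir flips to +; running = +1063.9959
Stage 3 [40T→42T]: ω = 1063.9959×40/42 = 1013.3294 rpm, dir flips to −; running = −1013.3294
Stage 4 [42T→85T]: ω = 1013.3294×42/85 = 500.7040 rpm, dir flips to +; running = +500.7040
Stage 5 [40T→95T]: ω = 500.7040×40/95 = 210.8227 rpm, dir flips to −; running = −210.8227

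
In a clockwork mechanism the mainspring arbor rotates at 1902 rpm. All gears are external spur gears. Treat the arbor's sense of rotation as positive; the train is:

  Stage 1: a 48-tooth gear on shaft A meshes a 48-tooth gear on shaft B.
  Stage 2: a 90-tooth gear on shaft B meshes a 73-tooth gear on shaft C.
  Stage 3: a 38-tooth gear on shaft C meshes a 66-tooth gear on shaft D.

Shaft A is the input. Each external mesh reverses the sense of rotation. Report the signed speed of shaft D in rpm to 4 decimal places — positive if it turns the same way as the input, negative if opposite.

-1350.1121 rpm (opposite to input, |ω| = 1350.1121 rpm)

Stage 1 [48T→48T]: ω = 1902.0000×48/48 = 1902.0000 rpm, dir flips to −; running = −1902.0000
Stage 2 [90T→73T]: ω = 1902.0000×90/73 = 2344.9315 rpm, dir flips to +; running = +2344.9315
Stage 3 [38T→66T]: ω = 2344.9315×38/66 = 1350.1121 rpm, dir flips to −; running = −1350.1121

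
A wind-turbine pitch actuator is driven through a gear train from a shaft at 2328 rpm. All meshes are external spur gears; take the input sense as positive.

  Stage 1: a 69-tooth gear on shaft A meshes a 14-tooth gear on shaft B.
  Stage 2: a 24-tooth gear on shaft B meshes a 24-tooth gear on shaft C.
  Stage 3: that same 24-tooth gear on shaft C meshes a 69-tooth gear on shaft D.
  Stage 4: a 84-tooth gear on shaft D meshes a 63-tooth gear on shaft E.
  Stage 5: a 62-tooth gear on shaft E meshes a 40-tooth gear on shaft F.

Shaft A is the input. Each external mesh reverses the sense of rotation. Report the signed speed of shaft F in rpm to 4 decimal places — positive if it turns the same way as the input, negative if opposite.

Stage 1 [69T→14T]: ω = 2328.0000×69/14 = 11473.7143 rpm, dir flips to −; running = −11473.7143
Stage 2 [24T→24T]: ω = 11473.7143×24/24 = 11473.7143 rpm, dir flips to +; running = +11473.7143
Stage 3 [24T→69T]: ω = 11473.7143×24/69 = 3990.8571 rpm, dir flips to −; running = −3990.8571
Stage 4 [84T→63T]: ω = 3990.8571×84/63 = 5321.1429 rpm, dir flips to +; running = +5321.1429
Stage 5 [62T→40T]: ω = 5321.1429×62/40 = 8247.7714 rpm, dir flips to −; running = −8247.7714

-8247.7714 rpm (opposite to input, |ω| = 8247.7714 rpm)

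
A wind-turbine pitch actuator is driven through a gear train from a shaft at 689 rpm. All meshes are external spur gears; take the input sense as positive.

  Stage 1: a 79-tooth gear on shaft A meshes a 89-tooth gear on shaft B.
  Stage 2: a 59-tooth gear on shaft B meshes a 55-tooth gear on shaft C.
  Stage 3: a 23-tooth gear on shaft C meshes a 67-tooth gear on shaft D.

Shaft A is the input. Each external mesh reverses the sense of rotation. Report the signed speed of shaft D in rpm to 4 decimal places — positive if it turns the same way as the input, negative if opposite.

Stage 1 [79T→89T]: ω = 689.0000×79/89 = 611.5843 rpm, dir flips to −; running = −611.5843
Stage 2 [59T→55T]: ω = 611.5843×59/55 = 656.0631 rpm, dir flips to +; running = +656.0631
Stage 3 [23T→67T]: ω = 656.0631×23/67 = 225.2157 rpm, dir flips to −; running = −225.2157

-225.2157 rpm (opposite to input, |ω| = 225.2157 rpm)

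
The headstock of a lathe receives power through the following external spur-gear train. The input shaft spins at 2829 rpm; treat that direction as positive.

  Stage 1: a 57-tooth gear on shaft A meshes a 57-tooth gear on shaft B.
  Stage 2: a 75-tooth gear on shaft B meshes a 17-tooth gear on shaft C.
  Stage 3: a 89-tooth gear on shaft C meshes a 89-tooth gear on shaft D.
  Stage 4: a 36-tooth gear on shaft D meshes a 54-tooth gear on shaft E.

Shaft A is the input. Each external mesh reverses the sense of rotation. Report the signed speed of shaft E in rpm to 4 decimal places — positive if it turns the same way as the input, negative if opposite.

+8320.5882 rpm (same as input, |ω| = 8320.5882 rpm)

Stage 1 [57T→57T]: ω = 2829.0000×57/57 = 2829.0000 rpm, dir flips to −; running = −2829.0000
Stage 2 [75T→17T]: ω = 2829.0000×75/17 = 12480.8824 rpm, dir flips to +; running = +12480.8824
Stage 3 [89T→89T]: ω = 12480.8824×89/89 = 12480.8824 rpm, dir flips to −; running = −12480.8824
Stage 4 [36T→54T]: ω = 12480.8824×36/54 = 8320.5882 rpm, dir flips to +; running = +8320.5882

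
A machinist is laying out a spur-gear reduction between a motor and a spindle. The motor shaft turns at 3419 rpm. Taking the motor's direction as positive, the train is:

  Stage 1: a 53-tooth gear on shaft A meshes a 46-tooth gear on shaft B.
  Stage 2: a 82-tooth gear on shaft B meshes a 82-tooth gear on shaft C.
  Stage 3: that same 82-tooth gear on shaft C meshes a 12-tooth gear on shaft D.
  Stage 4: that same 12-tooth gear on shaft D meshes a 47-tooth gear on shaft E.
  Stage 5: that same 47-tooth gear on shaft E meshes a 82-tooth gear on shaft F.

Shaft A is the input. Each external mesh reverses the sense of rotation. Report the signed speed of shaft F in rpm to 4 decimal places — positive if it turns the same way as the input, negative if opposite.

Stage 1 [53T→46T]: ω = 3419.0000×53/46 = 3939.2826 rpm, dir flips to −; running = −3939.2826
Stage 2 [82T→82T]: ω = 3939.2826×82/82 = 3939.2826 rpm, dir flips to +; running = +3939.2826
Stage 3 [82T→12T]: ω = 3939.2826×82/12 = 26918.4312 rpm, dir flips to −; running = −26918.4312
Stage 4 [12T→47T]: ω = 26918.4312×12/47 = 6872.7909 rpm, dir flips to +; running = +6872.7909
Stage 5 [47T→82T]: ω = 6872.7909×47/82 = 3939.2826 rpm, dir flips to −; running = −3939.2826

-3939.2826 rpm (opposite to input, |ω| = 3939.2826 rpm)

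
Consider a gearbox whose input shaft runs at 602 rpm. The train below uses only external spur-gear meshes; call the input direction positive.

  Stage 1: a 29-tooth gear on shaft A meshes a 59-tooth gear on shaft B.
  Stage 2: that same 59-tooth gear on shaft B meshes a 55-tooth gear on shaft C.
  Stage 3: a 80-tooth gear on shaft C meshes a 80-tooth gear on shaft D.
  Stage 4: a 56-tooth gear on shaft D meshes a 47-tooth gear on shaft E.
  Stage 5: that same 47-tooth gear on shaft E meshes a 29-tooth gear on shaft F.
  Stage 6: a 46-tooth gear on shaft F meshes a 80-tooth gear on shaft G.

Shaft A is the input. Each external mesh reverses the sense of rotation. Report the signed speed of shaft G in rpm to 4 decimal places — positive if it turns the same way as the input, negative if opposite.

+352.4436 rpm (same as input, |ω| = 352.4436 rpm)

Stage 1 [29T→59T]: ω = 602.0000×29/59 = 295.8983 rpm, dir flips to −; running = −295.8983
Stage 2 [59T→55T]: ω = 295.8983×59/55 = 317.4182 rpm, dir flips to +; running = +317.4182
Stage 3 [80T→80T]: ω = 317.4182×80/80 = 317.4182 rpm, dir flips to −; running = −317.4182
Stage 4 [56T→47T]: ω = 317.4182×56/47 = 378.2004 rpm, dir flips to +; running = +378.2004
Stage 5 [47T→29T]: ω = 378.2004×47/29 = 612.9455 rpm, dir flips to −; running = −612.9455
Stage 6 [46T→80T]: ω = 612.9455×46/80 = 352.4436 rpm, dir flips to +; running = +352.4436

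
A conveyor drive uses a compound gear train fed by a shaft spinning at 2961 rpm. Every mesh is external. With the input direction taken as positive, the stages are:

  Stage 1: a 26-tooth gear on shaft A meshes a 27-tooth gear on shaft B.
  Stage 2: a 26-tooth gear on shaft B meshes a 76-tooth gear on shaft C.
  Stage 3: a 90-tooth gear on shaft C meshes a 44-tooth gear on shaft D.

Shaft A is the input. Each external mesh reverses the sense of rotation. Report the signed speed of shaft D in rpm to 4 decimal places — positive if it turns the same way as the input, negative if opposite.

-1995.2512 rpm (opposite to input, |ω| = 1995.2512 rpm)

Stage 1 [26T→27T]: ω = 2961.0000×26/27 = 2851.3333 rpm, dir flips to −; running = −2851.3333
Stage 2 [26T→76T]: ω = 2851.3333×26/76 = 975.4561 rpm, dir flips to +; running = +975.4561
Stage 3 [90T→44T]: ω = 975.4561×90/44 = 1995.2512 rpm, dir flips to −; running = −1995.2512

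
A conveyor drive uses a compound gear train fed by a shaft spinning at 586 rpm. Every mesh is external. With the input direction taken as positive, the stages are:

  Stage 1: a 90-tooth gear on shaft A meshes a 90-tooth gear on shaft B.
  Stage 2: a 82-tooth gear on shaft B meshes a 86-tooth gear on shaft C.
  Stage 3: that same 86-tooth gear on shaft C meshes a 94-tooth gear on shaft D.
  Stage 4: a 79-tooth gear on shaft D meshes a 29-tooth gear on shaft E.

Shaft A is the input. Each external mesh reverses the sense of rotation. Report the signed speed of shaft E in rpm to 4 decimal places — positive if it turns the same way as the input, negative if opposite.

Stage 1 [90T→90T]: ω = 586.0000×90/90 = 586.0000 rpm, dir flips to −; running = −586.0000
Stage 2 [82T→86T]: ω = 586.0000×82/86 = 558.7442 rpm, dir flips to +; running = +558.7442
Stage 3 [86T→94T]: ω = 558.7442×86/94 = 511.1915 rpm, dir flips to −; running = −511.1915
Stage 4 [79T→29T]: ω = 511.1915×79/29 = 1392.5561 rpm, dir flips to +; running = +1392.5561

+1392.5561 rpm (same as input, |ω| = 1392.5561 rpm)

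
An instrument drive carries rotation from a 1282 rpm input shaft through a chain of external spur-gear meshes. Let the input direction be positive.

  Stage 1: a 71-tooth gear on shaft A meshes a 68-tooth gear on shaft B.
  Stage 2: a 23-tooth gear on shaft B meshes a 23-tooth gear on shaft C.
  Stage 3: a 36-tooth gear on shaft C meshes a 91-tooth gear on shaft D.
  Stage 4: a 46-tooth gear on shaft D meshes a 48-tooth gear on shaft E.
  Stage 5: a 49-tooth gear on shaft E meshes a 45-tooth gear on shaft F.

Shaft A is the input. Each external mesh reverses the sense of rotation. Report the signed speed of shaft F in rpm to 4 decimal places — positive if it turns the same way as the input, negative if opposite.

Stage 1 [71T→68T]: ω = 1282.0000×71/68 = 1338.5588 rpm, dir flips to −; running = −1338.5588
Stage 2 [23T→23T]: ω = 1338.5588×23/23 = 1338.5588 rpm, dir flips to +; running = +1338.5588
Stage 3 [36T→91T]: ω = 1338.5588×36/91 = 529.5398 rpm, dir flips to −; running = −529.5398
Stage 4 [46T→48T]: ω = 529.5398×46/48 = 507.4756 rpm, dir flips to +; running = +507.4756
Stage 5 [49T→45T]: ω = 507.4756×49/45 = 552.5845 rpm, dir flips to −; running = −552.5845

-552.5845 rpm (opposite to input, |ω| = 552.5845 rpm)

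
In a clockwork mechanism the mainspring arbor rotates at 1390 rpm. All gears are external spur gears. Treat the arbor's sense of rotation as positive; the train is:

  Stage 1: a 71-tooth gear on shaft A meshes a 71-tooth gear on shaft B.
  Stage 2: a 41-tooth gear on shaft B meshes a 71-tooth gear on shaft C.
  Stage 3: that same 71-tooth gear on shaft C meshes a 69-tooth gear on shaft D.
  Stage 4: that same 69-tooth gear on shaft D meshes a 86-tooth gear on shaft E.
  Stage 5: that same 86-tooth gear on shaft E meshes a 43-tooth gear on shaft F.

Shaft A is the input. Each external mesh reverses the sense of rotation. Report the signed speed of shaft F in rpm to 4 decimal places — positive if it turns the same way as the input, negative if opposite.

Stage 1 [71T→71T]: ω = 1390.0000×71/71 = 1390.0000 rpm, dir flips to −; running = −1390.0000
Stage 2 [41T→71T]: ω = 1390.0000×41/71 = 802.6761 rpm, dir flips to +; running = +802.6761
Stage 3 [71T→69T]: ω = 802.6761×71/69 = 825.9420 rpm, dir flips to −; running = −825.9420
Stage 4 [69T→86T]: ω = 825.9420×69/86 = 662.6744 rpm, dir flips to +; running = +662.6744
Stage 5 [86T→43T]: ω = 662.6744×86/43 = 1325.3488 rpm, dir flips to −; running = −1325.3488

-1325.3488 rpm (opposite to input, |ω| = 1325.3488 rpm)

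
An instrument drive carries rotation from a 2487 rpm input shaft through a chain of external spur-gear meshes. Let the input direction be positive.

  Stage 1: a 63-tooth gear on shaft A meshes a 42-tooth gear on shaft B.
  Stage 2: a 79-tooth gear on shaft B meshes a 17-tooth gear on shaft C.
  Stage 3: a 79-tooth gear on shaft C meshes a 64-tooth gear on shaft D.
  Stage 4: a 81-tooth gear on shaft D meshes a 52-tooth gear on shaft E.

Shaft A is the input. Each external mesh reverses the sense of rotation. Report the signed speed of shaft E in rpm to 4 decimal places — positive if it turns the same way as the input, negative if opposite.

Stage 1 [63T→42T]: ω = 2487.0000×63/42 = 3730.5000 rpm, dir flips to −; running = −3730.5000
Stage 2 [79T→17T]: ω = 3730.5000×79/17 = 17335.8529 rpm, dir flips to +; running = +17335.8529
Stage 3 [79T→64T]: ω = 17335.8529×79/64 = 21398.9435 rpm, dir flips to −; running = −21398.9435
Stage 4 [81T→52T]: ω = 21398.9435×81/52 = 33332.9696 rpm, dir flips to +; running = +33332.9696

+33332.9696 rpm (same as input, |ω| = 33332.9696 rpm)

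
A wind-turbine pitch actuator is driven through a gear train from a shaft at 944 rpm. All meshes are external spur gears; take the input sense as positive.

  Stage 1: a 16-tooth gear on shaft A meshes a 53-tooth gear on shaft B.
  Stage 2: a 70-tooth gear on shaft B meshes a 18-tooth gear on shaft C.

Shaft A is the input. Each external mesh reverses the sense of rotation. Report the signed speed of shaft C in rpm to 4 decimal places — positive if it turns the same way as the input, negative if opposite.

+1108.2600 rpm (same as input, |ω| = 1108.2600 rpm)

Stage 1 [16T→53T]: ω = 944.0000×16/53 = 284.9811 rpm, dir flips to −; running = −284.9811
Stage 2 [70T→18T]: ω = 284.9811×70/18 = 1108.2600 rpm, dir flips to +; running = +1108.2600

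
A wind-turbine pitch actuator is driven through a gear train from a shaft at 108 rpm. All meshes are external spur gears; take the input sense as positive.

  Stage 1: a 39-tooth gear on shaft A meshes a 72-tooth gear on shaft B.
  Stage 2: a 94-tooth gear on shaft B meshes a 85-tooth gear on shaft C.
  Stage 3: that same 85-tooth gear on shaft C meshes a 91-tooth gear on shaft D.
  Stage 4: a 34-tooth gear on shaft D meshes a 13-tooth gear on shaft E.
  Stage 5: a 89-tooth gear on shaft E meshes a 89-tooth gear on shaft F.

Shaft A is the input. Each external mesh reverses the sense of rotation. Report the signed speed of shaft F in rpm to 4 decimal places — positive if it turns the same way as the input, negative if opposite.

-158.0440 rpm (opposite to input, |ω| = 158.0440 rpm)

Stage 1 [39T→72T]: ω = 108.0000×39/72 = 58.5000 rpm, dir flips to −; running = −58.5000
Stage 2 [94T→85T]: ω = 58.5000×94/85 = 64.6941 rpm, dir flips to +; running = +64.6941
Stage 3 [85T→91T]: ω = 64.6941×85/91 = 60.4286 rpm, dir flips to −; running = −60.4286
Stage 4 [34T→13T]: ω = 60.4286×34/13 = 158.0440 rpm, dir flips to +; running = +158.0440
Stage 5 [89T→89T]: ω = 158.0440×89/89 = 158.0440 rpm, dir flips to −; running = −158.0440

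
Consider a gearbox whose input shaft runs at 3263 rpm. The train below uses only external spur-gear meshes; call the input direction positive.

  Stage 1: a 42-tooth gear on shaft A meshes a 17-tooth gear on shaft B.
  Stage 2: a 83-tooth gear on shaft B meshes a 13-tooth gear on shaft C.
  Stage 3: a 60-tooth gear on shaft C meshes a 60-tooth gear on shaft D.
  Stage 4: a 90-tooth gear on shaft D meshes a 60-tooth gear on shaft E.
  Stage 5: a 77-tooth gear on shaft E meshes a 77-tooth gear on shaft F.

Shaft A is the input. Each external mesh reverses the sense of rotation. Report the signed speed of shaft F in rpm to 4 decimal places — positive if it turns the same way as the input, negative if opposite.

-77204.6471 rpm (opposite to input, |ω| = 77204.6471 rpm)

Stage 1 [42T→17T]: ω = 3263.0000×42/17 = 8061.5294 rpm, dir flips to −; running = −8061.5294
Stage 2 [83T→13T]: ω = 8061.5294×83/13 = 51469.7647 rpm, dir flips to +; running = +51469.7647
Stage 3 [60T→60T]: ω = 51469.7647×60/60 = 51469.7647 rpm, dir flips to −; running = −51469.7647
Stage 4 [90T→60T]: ω = 51469.7647×90/60 = 77204.6471 rpm, dir flips to +; running = +77204.6471
Stage 5 [77T→77T]: ω = 77204.6471×77/77 = 77204.6471 rpm, dir flips to −; running = −77204.6471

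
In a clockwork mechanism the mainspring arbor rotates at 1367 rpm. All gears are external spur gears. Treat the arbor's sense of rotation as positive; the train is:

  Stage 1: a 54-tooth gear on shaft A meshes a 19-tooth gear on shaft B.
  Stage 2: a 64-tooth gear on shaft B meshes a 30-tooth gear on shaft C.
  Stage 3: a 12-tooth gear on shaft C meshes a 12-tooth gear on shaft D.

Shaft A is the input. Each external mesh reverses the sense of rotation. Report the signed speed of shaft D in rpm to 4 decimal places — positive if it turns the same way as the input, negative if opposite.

-8288.3368 rpm (opposite to input, |ω| = 8288.3368 rpm)

Stage 1 [54T→19T]: ω = 1367.0000×54/19 = 3885.1579 rpm, dir flips to −; running = −3885.1579
Stage 2 [64T→30T]: ω = 3885.1579×64/30 = 8288.3368 rpm, dir flips to +; running = +8288.3368
Stage 3 [12T→12T]: ω = 8288.3368×12/12 = 8288.3368 rpm, dir flips to −; running = −8288.3368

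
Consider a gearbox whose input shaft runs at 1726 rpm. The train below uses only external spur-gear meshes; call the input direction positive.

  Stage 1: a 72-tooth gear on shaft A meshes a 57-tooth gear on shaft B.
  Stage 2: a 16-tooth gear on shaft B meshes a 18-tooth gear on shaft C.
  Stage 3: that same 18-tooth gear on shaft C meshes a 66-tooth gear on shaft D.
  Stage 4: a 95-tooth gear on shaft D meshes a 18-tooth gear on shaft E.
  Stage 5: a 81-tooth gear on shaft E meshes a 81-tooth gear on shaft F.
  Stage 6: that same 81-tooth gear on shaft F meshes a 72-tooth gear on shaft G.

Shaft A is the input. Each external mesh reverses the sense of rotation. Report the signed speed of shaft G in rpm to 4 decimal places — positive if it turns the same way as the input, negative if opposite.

+3138.1818 rpm (same as input, |ω| = 3138.1818 rpm)

Stage 1 [72T→57T]: ω = 1726.0000×72/57 = 2180.2105 rpm, dir flips to −; running = −2180.2105
Stage 2 [16T→18T]: ω = 2180.2105×16/18 = 1937.9649 rpm, dir flips to +; running = +1937.9649
Stage 3 [18T→66T]: ω = 1937.9649×18/66 = 528.5359 rpm, dir flips to −; running = −528.5359
Stage 4 [95T→18T]: ω = 528.5359×95/18 = 2789.4949 rpm, dir flips to +; running = +2789.4949
Stage 5 [81T→81T]: ω = 2789.4949×81/81 = 2789.4949 rpm, dir flips to −; running = −2789.4949
Stage 6 [81T→72T]: ω = 2789.4949×81/72 = 3138.1818 rpm, dir flips to +; running = +3138.1818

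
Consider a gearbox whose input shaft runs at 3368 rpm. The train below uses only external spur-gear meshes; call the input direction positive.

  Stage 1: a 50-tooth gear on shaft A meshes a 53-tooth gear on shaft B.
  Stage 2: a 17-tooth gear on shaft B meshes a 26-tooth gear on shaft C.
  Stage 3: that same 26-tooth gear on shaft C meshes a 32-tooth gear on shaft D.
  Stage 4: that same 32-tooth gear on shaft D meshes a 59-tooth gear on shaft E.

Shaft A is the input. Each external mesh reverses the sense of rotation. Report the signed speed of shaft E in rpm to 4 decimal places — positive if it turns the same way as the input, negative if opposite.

+915.5101 rpm (same as input, |ω| = 915.5101 rpm)

Stage 1 [50T→53T]: ω = 3368.0000×50/53 = 3177.3585 rpm, dir flips to −; running = −3177.3585
Stage 2 [17T→26T]: ω = 3177.3585×17/26 = 2077.5036 rpm, dir flips to +; running = +2077.5036
Stage 3 [26T→32T]: ω = 2077.5036×26/32 = 1687.9717 rpm, dir flips to −; running = −1687.9717
Stage 4 [32T→59T]: ω = 1687.9717×32/59 = 915.5101 rpm, dir flips to +; running = +915.5101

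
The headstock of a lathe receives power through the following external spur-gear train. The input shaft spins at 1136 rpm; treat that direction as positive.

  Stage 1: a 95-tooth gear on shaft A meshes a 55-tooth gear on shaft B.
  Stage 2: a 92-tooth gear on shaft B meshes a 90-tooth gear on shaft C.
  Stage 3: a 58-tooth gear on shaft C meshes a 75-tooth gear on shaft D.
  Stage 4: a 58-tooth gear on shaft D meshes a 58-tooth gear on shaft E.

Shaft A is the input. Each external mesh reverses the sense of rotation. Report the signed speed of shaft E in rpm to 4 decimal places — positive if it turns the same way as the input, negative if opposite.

Stage 1 [95T→55T]: ω = 1136.0000×95/55 = 1962.1818 rpm, dir flips to −; running = −1962.1818
Stage 2 [92T→90T]: ω = 1962.1818×92/90 = 2005.7859 rpm, dir flips to +; running = +2005.7859
Stage 3 [58T→75T]: ω = 2005.7859×58/75 = 1551.1411 rpm, dir flips to −; running = −1551.1411
Stage 4 [58T→58T]: ω = 1551.1411×58/58 = 1551.1411 rpm, dir flips to +; running = +1551.1411

+1551.1411 rpm (same as input, |ω| = 1551.1411 rpm)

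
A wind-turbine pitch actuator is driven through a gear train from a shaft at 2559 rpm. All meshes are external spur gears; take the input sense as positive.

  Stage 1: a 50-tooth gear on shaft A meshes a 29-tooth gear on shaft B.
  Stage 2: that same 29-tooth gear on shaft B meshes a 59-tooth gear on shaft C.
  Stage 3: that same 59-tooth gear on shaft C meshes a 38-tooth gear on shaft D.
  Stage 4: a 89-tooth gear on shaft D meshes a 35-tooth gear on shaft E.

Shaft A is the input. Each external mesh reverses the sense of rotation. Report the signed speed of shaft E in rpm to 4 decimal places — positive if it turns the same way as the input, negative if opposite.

Stage 1 [50T→29T]: ω = 2559.0000×50/29 = 4412.0690 rpm, dir flips to −; running = −4412.0690
Stage 2 [29T→59T]: ω = 4412.0690×29/59 = 2168.6441 rpm, dir flips to +; running = +2168.6441
Stage 3 [59T→38T]: ω = 2168.6441×59/38 = 3367.1053 rpm, dir flips to −; running = −3367.1053
Stage 4 [89T→35T]: ω = 3367.1053×89/35 = 8562.0677 rpm, dir flips to +; running = +8562.0677

+8562.0677 rpm (same as input, |ω| = 8562.0677 rpm)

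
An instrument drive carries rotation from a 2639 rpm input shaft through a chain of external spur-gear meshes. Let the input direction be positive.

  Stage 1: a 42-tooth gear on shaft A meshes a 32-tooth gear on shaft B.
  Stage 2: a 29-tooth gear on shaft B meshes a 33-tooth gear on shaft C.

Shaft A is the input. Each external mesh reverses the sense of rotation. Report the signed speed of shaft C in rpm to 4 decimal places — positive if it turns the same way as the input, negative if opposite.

+3043.8466 rpm (same as input, |ω| = 3043.8466 rpm)

Stage 1 [42T→32T]: ω = 2639.0000×42/32 = 3463.6875 rpm, dir flips to −; running = −3463.6875
Stage 2 [29T→33T]: ω = 3463.6875×29/33 = 3043.8466 rpm, dir flips to +; running = +3043.8466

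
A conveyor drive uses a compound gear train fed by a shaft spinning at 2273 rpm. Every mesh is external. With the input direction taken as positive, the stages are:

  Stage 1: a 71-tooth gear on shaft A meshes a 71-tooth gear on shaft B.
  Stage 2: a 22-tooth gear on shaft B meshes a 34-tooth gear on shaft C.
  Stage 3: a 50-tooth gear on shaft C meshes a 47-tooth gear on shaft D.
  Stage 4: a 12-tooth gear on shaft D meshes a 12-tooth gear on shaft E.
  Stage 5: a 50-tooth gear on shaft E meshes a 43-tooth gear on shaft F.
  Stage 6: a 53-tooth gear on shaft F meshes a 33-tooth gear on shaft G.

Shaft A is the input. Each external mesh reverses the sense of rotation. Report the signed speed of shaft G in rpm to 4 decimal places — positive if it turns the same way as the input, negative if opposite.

+2921.9907 rpm (same as input, |ω| = 2921.9907 rpm)

Stage 1 [71T→71T]: ω = 2273.0000×71/71 = 2273.0000 rpm, dir flips to −; running = −2273.0000
Stage 2 [22T→34T]: ω = 2273.0000×22/34 = 1470.7647 rpm, dir flips to +; running = +1470.7647
Stage 3 [50T→47T]: ω = 1470.7647×50/47 = 1564.6433 rpm, dir flips to −; running = −1564.6433
Stage 4 [12T→12T]: ω = 1564.6433×12/12 = 1564.6433 rpm, dir flips to +; running = +1564.6433
Stage 5 [50T→43T]: ω = 1564.6433×50/43 = 1819.3527 rpm, dir flips to −; running = −1819.3527
Stage 6 [53T→33T]: ω = 1819.3527×53/33 = 2921.9907 rpm, dir flips to +; running = +2921.9907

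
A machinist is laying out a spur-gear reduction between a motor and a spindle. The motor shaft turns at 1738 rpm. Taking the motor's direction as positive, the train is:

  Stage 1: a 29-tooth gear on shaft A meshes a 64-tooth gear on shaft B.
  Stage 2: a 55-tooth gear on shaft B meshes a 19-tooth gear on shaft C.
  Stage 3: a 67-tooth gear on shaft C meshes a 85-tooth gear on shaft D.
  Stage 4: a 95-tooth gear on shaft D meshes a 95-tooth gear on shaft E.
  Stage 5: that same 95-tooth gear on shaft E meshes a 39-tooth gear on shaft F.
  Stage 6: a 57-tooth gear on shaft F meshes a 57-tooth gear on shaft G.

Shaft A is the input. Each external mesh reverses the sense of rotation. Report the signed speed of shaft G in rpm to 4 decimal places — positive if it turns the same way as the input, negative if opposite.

Stage 1 [29T→64T]: ω = 1738.0000×29/64 = 787.5312 rpm, dir flips to −; running = −787.5312
Stage 2 [55T→19T]: ω = 787.5312×55/19 = 2279.6957 rpm, dir flips to +; running = +2279.6957
Stage 3 [67T→85T]: ω = 2279.6957×67/85 = 1796.9366 rpm, dir flips to −; running = −1796.9366
Stage 4 [95T→95T]: ω = 1796.9366×95/95 = 1796.9366 rpm, dir flips to +; running = +1796.9366
Stage 5 [95T→39T]: ω = 1796.9366×95/39 = 4377.1533 rpm, dir flips to −; running = −4377.1533
Stage 6 [57T→57T]: ω = 4377.1533×57/57 = 4377.1533 rpm, dir flips to +; running = +4377.1533

+4377.1533 rpm (same as input, |ω| = 4377.1533 rpm)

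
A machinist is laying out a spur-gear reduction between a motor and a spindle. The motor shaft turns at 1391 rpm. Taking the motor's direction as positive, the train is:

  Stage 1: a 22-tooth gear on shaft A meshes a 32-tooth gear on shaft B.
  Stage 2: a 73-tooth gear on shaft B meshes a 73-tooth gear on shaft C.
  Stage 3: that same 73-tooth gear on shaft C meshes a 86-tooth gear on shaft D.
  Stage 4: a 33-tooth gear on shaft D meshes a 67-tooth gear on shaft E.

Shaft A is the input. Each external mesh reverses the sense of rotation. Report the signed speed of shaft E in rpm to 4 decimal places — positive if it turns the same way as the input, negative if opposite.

+399.8190 rpm (same as input, |ω| = 399.8190 rpm)

Stage 1 [22T→32T]: ω = 1391.0000×22/32 = 956.3125 rpm, dir flips to −; running = −956.3125
Stage 2 [73T→73T]: ω = 956.3125×73/73 = 956.3125 rpm, dir flips to +; running = +956.3125
Stage 3 [73T→86T]: ω = 956.3125×73/86 = 811.7536 rpm, dir flips to −; running = −811.7536
Stage 4 [33T→67T]: ω = 811.7536×33/67 = 399.8190 rpm, dir flips to +; running = +399.8190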